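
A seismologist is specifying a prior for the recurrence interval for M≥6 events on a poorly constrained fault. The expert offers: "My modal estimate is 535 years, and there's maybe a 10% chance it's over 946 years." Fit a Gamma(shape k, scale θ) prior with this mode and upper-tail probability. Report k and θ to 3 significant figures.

k ≈ 6.85, θ ≈ 91.4

Gamma(k,θ) with k>1 has mode (k−1)θ, so θ = 535/(k−1).
Need P(X < 946) = 0.9 with θ tied to k this way. Start at k = 2, θ = 535: P(X<946) ≈ 0.528.
Too low — raise k to concentrate. Iterating converges to k ≈ 6.85.
Then θ = 535/(6.85−1) ≈ 91.4.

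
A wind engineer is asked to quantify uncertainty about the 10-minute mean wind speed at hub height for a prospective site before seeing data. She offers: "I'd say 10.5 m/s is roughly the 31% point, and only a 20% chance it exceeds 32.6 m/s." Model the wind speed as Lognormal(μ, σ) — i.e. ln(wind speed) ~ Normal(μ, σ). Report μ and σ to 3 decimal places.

μ ≈ 2.771, σ ≈ 0.847

If T ~ Lognormal(μ,σ) then ln T ~ Normal(μ,σ), so the p-quantile of ln T is μ + z_p·σ.
ln(10.5) = 2.351 and ln(32.6) = 3.484; z_{0.31} = -0.4959, z_{0.8} = 0.8416.
σ = (3.484 − 2.351)/(0.8416 − (-0.4959)) = 0.847.
μ = 2.351 − (-0.4959)·0.847 = 2.771.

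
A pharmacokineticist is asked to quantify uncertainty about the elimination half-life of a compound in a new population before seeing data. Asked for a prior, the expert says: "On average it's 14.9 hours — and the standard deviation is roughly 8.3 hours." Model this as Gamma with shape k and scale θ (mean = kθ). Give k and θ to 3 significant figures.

k ≈ 3.22, θ ≈ 4.62

For Gamma(k, scale θ): mean = kθ, variance = kθ², so CV = 1/√k.
CV = SD/mean = 8.3/14.9 = 0.557, hence k = 1/CV² = 3.22.
Then θ = mean/k = 14.9/3.22 = 4.62.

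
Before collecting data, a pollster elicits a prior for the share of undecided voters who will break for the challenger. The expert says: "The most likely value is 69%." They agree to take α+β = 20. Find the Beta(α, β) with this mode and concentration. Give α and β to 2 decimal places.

α = 13.42, β = 6.58

For α,β > 1 the Beta mode is (α−1)/(α+β−2). With α+β = 20, the mode is (α−1)/18.
Set (α−1)/18 = 0.69 → α = 1 + 0.69·18 = 13.42.
β = 20 − α = 6.58.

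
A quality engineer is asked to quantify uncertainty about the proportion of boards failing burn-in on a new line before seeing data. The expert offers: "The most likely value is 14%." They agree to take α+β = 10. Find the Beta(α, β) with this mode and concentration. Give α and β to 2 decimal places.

For α,β > 1 the Beta mode is (α−1)/(α+β−2). With α+β = 10, the mode is (α−1)/8.
Set (α−1)/8 = 0.14 → α = 1 + 0.14·8 = 2.12.
β = 10 − α = 7.88.

α = 2.12, β = 7.88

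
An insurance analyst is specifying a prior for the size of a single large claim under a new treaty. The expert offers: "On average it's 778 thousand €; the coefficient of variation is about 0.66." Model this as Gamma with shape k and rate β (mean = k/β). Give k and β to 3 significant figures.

For Gamma(k, rate β): mean = k/β, variance = k/β², so CV = 1/√k.
CV = 0.66, hence k = 1/CV² = 2.3.
Then β = k/mean = 2.3/778 = 0.00295.

k ≈ 2.3, β ≈ 0.00295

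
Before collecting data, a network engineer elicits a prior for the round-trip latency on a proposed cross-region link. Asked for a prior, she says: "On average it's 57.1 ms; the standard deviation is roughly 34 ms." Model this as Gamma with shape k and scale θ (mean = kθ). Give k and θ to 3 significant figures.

k ≈ 2.82, θ ≈ 20.2

For Gamma(k, scale θ): mean = kθ, variance = kθ², so CV = 1/√k.
CV = SD/mean = 34/57.1 = 0.5954, hence k = 1/CV² = 2.82.
Then θ = mean/k = 57.1/2.82 = 20.2.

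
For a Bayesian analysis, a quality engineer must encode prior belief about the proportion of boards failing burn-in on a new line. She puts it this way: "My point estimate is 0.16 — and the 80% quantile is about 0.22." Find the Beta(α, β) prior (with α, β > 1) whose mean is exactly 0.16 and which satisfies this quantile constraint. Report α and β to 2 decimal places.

α ≈ 3.70, β ≈ 19.41

With mean 0.16 fixed, write α = 0.16s, β = 0.84s where s = α+β.
Need P(θ < 0.22) = 0.8 under Beta(0.16s, 0.84s). Normal approximation: (q−m)/√(m(1−m)/s) ≈ z_{0.8} = 0.842, so s ≈ 0.16·0.84·(0.842)²/(0.22−0.16)² = 26.4.
At s = 26.4: P(θ<0.22) ≈ 0.812. Adjusting to match 0.8 gives s ≈ 23.11.
So α = 0.16·23.11 ≈ 3.70, β = 0.84·23.11 ≈ 19.41.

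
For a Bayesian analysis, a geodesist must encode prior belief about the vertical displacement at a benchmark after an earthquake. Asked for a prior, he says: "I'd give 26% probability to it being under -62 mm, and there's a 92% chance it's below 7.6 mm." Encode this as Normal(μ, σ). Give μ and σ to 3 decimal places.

The p-quantile of Normal(μ,σ) is μ + z_p·σ, with z_{0.26} = -0.6433 and z_{0.92} = 1.405.
Eliminate σ: μ = (z₂·x₁ − z₁·x₂)/(z₂ − z₁) = (1.405·-62 − (-0.6433)·7.6)/2.048 = -40.141.
Then σ = (x₂ − x₁)/(z₂ − z₁) = (7.6 − -62)/2.048 = 33.977.

μ = -40.141, σ = 33.977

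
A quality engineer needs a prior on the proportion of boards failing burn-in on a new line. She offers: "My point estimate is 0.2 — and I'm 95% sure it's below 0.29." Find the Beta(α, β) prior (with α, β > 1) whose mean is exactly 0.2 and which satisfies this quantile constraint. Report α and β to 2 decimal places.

With mean 0.2 fixed, write α = 0.2s, β = 0.8s where s = α+β.
Need P(θ < 0.29) = 0.95 under Beta(0.2s, 0.8s). Normal approximation: (q−m)/√(m(1−m)/s) ≈ z_{0.95} = 1.64, so s ≈ 0.2·0.8·(1.64)²/(0.29−0.2)² = 53.4.
At s = 53.4: P(θ<0.29) ≈ 0.941. Adjusting to match 0.95 gives s ≈ 59.59.
So α = 0.2·59.59 ≈ 11.92, β = 0.8·59.59 ≈ 47.68.

α ≈ 11.92, β ≈ 47.68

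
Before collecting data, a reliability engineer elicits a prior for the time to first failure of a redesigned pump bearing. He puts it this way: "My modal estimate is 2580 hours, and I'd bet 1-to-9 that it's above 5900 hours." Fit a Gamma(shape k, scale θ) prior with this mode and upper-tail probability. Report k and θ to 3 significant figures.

k ≈ 3.81, θ ≈ 918

Gamma(k,θ) with k>1 has mode (k−1)θ, so θ = 2580/(k−1).
Need P(X < 5900) = 0.9 with θ tied to k this way. Start at k = 2, θ = 2580: P(X<5900) ≈ 0.666.
Too low — raise k to concentrate. Iterating converges to k ≈ 3.81.
Then θ = 2580/(3.81−1) ≈ 918.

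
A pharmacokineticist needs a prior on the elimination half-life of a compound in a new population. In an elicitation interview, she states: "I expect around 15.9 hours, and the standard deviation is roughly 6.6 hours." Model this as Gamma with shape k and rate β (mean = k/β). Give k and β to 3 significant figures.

For Gamma(k, rate β): mean = k/β, variance = k/β², so CV = 1/√k.
CV = SD/mean = 6.6/15.9 = 0.4151, hence k = 1/CV² = 5.8.
Then β = k/mean = 5.8/15.9 = 0.365.

k ≈ 5.8, β ≈ 0.365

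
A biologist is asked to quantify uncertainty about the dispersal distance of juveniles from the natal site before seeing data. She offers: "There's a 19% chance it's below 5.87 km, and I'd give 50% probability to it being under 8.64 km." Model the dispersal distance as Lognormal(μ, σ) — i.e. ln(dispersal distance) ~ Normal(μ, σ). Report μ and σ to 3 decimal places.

If T ~ Lognormal(μ,σ) then ln T ~ Normal(μ,σ), so the p-quantile of ln T is μ + z_p·σ.
ln(5.87) = 1.77 and ln(8.64) = 2.156; z_{0.19} = -0.8779, z_{0.5} = 0.
σ = (2.156 − 1.77)/(0 − (-0.8779)) = 0.440.
μ = 1.77 − (-0.8779)·0.440 = 2.156.

μ ≈ 2.156, σ ≈ 0.440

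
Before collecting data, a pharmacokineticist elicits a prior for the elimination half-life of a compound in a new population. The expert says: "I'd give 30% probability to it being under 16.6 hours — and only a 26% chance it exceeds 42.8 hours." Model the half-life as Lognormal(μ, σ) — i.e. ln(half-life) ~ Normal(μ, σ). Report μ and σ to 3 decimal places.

If T ~ Lognormal(μ,σ) then ln T ~ Normal(μ,σ), so the p-quantile of ln T is μ + z_p·σ.
ln(16.6) = 2.809 and ln(42.8) = 3.757; z_{0.3} = -0.5244, z_{0.74} = 0.6433.
σ = (3.757 − 2.809)/(0.6433 − (-0.5244)) = 0.811.
μ = 2.809 − (-0.5244)·0.811 = 3.235.

μ ≈ 3.235, σ ≈ 0.811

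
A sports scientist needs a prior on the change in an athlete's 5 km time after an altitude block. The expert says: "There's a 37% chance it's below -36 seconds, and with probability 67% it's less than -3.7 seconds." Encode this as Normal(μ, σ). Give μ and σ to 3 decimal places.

For Normal(μ,σ), the p-quantile is μ + z_p·σ. Here z_{0.37} = -0.3319, z_{0.67} = 0.4399.
So -36 = μ − 0.3319σ and -3.7 = μ + 0.4399σ.
Subtracting: σ = (-3.7 − -36)/(0.4399 − (-0.3319)) = 41.852.
Then μ = -36 − (-0.3319)·41.852 = -22.111.

μ = -22.111, σ = 41.852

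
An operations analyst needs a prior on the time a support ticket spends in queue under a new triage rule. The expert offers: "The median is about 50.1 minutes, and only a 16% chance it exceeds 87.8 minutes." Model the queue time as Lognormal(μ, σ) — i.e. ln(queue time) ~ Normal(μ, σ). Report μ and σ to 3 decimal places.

If T ~ Lognormal(μ,σ) then ln T ~ Normal(μ,σ), so the p-quantile of ln T is μ + z_p·σ.
ln(50.1) = 3.914 and ln(87.8) = 4.475; z_{0.5} = 0, z_{0.84} = 0.9945.
σ = (4.475 − 3.914)/(0.9945 − (0)) = 0.564.
μ = 3.914 − (0)·0.564 = 3.914.

μ ≈ 3.914, σ ≈ 0.564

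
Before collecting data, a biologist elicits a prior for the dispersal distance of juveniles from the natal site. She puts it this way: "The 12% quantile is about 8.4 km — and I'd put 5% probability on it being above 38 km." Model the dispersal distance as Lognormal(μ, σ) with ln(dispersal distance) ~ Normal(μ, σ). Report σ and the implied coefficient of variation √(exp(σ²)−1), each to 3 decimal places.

σ ≈ 0.535, CV ≈ 0.576

If T ~ Lognormal(μ,σ) then ln T ~ Normal(μ,σ), so the p-quantile of ln T is μ + z_p·σ.
ln(8.4) = 2.128 and ln(38) = 3.638; z_{0.12} = -1.175, z_{0.95} = 1.645.
σ = (3.638 − 2.128)/(1.645 − (-1.175)) = 0.535.
μ = 2.128 − (-1.175)·0.535 = 2.757.
CV = √(exp(σ²)−1) = √(exp(0.2865)−1) = 0.576.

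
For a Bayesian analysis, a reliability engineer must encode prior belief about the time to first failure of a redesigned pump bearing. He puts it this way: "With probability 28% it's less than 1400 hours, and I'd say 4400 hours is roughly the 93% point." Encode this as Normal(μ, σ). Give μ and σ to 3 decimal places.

μ = 2249.362, σ = 1457.278

For Normal(μ,σ), the p-quantile is μ + z_p·σ. Here z_{0.28} = -0.5828, z_{0.93} = 1.476.
So 1400 = μ − 0.5828σ and 4400 = μ + 1.476σ.
Subtracting: σ = (4400 − 1400)/(1.476 − (-0.5828)) = 1457.278.
Then μ = 1400 − (-0.5828)·1457.278 = 2249.362.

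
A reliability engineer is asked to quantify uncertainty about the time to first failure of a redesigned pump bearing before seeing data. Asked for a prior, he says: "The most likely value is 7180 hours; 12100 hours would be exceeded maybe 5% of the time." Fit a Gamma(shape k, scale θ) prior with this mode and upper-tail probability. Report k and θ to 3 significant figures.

k ≈ 11.3, θ ≈ 700

Gamma(k,θ) with k>1 has mode (k−1)θ, so θ = 7180/(k−1).
Need P(X < 12100) = 0.95 with θ tied to k this way. Start at k = 2, θ = 7180: P(X<12100) ≈ 0.502.
Too low — raise k to concentrate. Iterating converges to k ≈ 11.3.
Then θ = 7180/(11.3−1) ≈ 700.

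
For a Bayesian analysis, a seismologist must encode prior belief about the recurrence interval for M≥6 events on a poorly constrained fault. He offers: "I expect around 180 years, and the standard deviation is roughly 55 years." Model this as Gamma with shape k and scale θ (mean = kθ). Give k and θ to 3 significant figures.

k ≈ 10.7, θ ≈ 16.8

For Gamma(k, scale θ): mean = kθ, variance = kθ², so CV = 1/√k.
CV = SD/mean = 55/180 = 0.3056, hence k = 1/CV² = 10.7.
Then θ = mean/k = 180/10.7 = 16.8.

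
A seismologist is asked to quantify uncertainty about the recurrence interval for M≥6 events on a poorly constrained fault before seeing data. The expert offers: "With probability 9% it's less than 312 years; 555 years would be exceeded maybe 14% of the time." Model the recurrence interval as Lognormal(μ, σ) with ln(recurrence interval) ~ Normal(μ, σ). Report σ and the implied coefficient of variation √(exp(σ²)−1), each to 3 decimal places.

If T ~ Lognormal(μ,σ) then ln T ~ Normal(μ,σ), so the p-quantile of ln T is μ + z_p·σ.
ln(312) = 5.743 and ln(555) = 6.319; z_{0.09} = -1.341, z_{0.86} = 1.08.
σ = (6.319 − 5.743)/(1.08 − (-1.341)) = 0.238.
μ = 5.743 − (-1.341)·0.238 = 6.062.
CV = √(exp(σ²)−1) = √(exp(0.0566)−1) = 0.241.

σ ≈ 0.238, CV ≈ 0.241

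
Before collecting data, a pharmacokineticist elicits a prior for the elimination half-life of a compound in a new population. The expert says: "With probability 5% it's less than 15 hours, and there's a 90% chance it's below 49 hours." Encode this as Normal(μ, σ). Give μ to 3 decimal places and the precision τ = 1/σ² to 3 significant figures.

For Normal(μ,σ), the p-quantile is μ + z_p·σ. Here z_{0.05} = -1.645, z_{0.9} = 1.282.
So 15 = μ − 1.645σ and 49 = μ + 1.282σ.
Subtracting: σ = (49 − 15)/(1.282 − (-1.645)) = 11.618.
Then μ = 15 − (-1.645)·11.618 = 34.110.
Precision τ = 1/σ² = 1/11.62² = 0.00741.

μ = 34.110, τ = 0.00741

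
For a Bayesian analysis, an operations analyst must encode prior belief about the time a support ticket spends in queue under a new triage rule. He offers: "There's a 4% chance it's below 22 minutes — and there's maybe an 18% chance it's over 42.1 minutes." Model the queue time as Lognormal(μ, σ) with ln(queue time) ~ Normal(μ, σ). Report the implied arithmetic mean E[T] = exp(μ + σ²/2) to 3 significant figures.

If T ~ Lognormal(μ,σ) then ln T ~ Normal(μ,σ), so the p-quantile of ln T is μ + z_p·σ.
ln(22) = 3.091 and ln(42.1) = 3.74; z_{0.04} = -1.751, z_{0.82} = 0.9154.
σ = (3.74 − 3.091)/(0.9154 − (-1.751)) = 0.243.
μ = 3.091 − (-1.751)·0.243 = 3.517.
E[T] = exp(μ + σ²/2) = exp(3.517 + 0.0296) = 34.7 minutes.

E[T] ≈ 34.7 minutes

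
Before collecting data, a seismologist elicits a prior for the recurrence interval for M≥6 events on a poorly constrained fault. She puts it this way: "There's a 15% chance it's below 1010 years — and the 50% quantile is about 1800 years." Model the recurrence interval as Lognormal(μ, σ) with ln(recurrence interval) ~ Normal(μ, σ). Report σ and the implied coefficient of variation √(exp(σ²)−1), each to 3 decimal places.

σ ≈ 0.558, CV ≈ 0.604

If T ~ Lognormal(μ,σ) then ln T ~ Normal(μ,σ), so the p-quantile of ln T is μ + z_p·σ.
ln(1010) = 6.918 and ln(1800) = 7.496; z_{0.15} = -1.036, z_{0.5} = 0.
σ = (7.496 − 6.918)/(0 − (-1.036)) = 0.558.
μ = 6.918 − (-1.036)·0.558 = 7.496.
CV = √(exp(σ²)−1) = √(exp(0.3108)−1) = 0.604.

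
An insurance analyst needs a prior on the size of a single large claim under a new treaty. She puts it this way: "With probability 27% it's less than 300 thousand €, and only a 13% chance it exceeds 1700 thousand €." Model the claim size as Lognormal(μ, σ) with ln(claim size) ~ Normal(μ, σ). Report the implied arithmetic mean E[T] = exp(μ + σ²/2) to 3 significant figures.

E[T] ≈ 909 thousand €

If T ~ Lognormal(μ,σ) then ln T ~ Normal(μ,σ), so the p-quantile of ln T is μ + z_p·σ.
ln(300) = 5.704 and ln(1700) = 7.438; z_{0.27} = -0.6128, z_{0.87} = 1.126.
σ = (7.438 − 5.704)/(1.126 − (-0.6128)) = 0.997.
μ = 5.704 − (-0.6128)·0.997 = 6.315.
E[T] = exp(μ + σ²/2) = exp(6.315 + 0.4974) = 909 thousand €.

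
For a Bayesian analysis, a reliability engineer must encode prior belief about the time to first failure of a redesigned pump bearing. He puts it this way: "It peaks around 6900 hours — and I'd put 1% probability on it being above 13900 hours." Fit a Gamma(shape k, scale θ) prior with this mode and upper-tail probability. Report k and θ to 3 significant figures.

Gamma(k,θ) with k>1 has mode (k−1)θ, so θ = 6900/(k−1).
Need P(X < 13900) = 0.99 with θ tied to k this way. Start at k = 2, θ = 6900: P(X<13900) ≈ 0.598.
Too low — raise k to concentrate. Iterating converges to k ≈ 11.
Then θ = 6900/(11−1) ≈ 690.

k ≈ 11, θ ≈ 690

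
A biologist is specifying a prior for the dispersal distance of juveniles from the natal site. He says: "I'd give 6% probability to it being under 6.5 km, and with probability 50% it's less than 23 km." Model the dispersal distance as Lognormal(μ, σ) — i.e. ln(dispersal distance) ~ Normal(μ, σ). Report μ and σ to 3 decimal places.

If T ~ Lognormal(μ,σ) then ln T ~ Normal(μ,σ), so the p-quantile of ln T is μ + z_p·σ.
ln(6.5) = 1.872 and ln(23) = 3.135; z_{0.06} = -1.555, z_{0.5} = 0.
σ = (3.135 − 1.872)/(0 − (-1.555)) = 0.813.
μ = 1.872 − (-1.555)·0.813 = 3.135.

μ ≈ 3.135, σ ≈ 0.813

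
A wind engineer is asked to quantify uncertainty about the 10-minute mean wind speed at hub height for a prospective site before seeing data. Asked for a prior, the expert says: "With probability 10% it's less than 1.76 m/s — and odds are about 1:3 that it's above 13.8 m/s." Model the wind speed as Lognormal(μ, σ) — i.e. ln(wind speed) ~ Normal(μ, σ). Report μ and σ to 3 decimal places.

If T ~ Lognormal(μ,σ) then ln T ~ Normal(μ,σ), so the p-quantile of ln T is μ + z_p·σ.
ln(1.76) = 0.5653 and ln(13.8) = 2.625; z_{0.1} = -1.282, z_{0.75} = 0.6745.
σ = (2.625 − 0.5653)/(0.6745 − (-1.282)) = 1.053.
μ = 0.5653 − (-1.282)·1.053 = 1.915.

μ ≈ 1.915, σ ≈ 1.053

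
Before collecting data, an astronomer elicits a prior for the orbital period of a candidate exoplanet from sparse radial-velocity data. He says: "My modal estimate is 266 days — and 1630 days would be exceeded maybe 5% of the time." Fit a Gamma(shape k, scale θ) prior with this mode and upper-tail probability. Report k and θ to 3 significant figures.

Gamma(k,θ) with k>1 has mode (k−1)θ, so θ = 266/(k−1).
Need P(X < 1630) = 0.95 with θ tied to k this way. Start at k = 2, θ = 266: P(X<1630) ≈ 0.984.
Too high — lower k to spread out. Iterating converges to k ≈ 1.69.
Then θ = 266/(1.69−1) ≈ 385.

k ≈ 1.69, θ ≈ 385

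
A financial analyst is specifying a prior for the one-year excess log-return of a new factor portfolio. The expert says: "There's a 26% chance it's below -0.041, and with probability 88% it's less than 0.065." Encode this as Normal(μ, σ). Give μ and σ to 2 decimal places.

μ = -0.00, σ = 0.06

For Normal(μ,σ), the p-quantile is μ + z_p·σ. Here z_{0.26} = -0.6433, z_{0.88} = 1.175.
So -0.041 = μ − 0.6433σ and 0.065 = μ + 1.175σ.
Subtracting: σ = (0.065 − -0.041)/(1.175 − (-0.6433)) = 0.06.
Then μ = -0.041 − (-0.6433)·0.06 = -0.00.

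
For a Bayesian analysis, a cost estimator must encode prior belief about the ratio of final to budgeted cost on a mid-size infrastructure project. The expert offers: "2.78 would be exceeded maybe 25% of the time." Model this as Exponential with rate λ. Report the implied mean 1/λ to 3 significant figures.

mean ≈ 2.01

P(T > 2.78) = e^(−λ·2.78) = 0.25, so λ = −ln(0.25)/2.78 = 0.499.
Mean = 1/λ = 2.01.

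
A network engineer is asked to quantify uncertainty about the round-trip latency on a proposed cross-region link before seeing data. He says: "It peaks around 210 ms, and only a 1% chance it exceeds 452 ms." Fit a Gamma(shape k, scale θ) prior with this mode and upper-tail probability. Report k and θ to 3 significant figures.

k ≈ 9.24, θ ≈ 25.5

Gamma(k,θ) with k>1 has mode (k−1)θ, so θ = 210/(k−1).
Need P(X < 452) = 0.99 with θ tied to k this way. Start at k = 2, θ = 210: P(X<452) ≈ 0.634.
Too low — raise k to concentrate. Iterating converges to k ≈ 9.24.
Then θ = 210/(9.24−1) ≈ 25.5.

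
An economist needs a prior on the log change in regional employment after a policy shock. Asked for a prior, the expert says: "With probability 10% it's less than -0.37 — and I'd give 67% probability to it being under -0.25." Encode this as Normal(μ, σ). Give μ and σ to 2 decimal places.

μ = -0.28, σ = 0.07

For Normal(μ,σ), the p-quantile is μ + z_p·σ. Here z_{0.1} = -1.282, z_{0.67} = 0.4399.
So -0.37 = μ − 1.282σ and -0.25 = μ + 0.4399σ.
Subtracting: σ = (-0.25 − -0.37)/(0.4399 − (-1.282)) = 0.07.
Then μ = -0.37 − (-1.282)·0.07 = -0.28.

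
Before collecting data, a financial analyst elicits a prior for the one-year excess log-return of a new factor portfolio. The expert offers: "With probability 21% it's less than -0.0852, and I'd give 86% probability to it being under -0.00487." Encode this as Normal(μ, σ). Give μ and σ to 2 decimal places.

For Normal(μ,σ), the p-quantile is μ + z_p·σ. Here z_{0.21} = -0.8064, z_{0.86} = 1.08.
So -0.0852 = μ − 0.8064σ and -0.00487 = μ + 1.08σ.
Subtracting: σ = (-0.00487 − -0.0852)/(1.08 − (-0.8064)) = 0.04.
Then μ = -0.0852 − (-0.8064)·0.04 = -0.05.

μ = -0.05, σ = 0.04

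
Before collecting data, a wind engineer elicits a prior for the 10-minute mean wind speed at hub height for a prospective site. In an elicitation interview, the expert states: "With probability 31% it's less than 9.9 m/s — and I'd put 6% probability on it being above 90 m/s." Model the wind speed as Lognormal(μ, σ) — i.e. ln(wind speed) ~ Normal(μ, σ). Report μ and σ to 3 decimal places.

μ ≈ 2.826, σ ≈ 1.076

If T ~ Lognormal(μ,σ) then ln T ~ Normal(μ,σ), so the p-quantile of ln T is μ + z_p·σ.
ln(9.9) = 2.293 and ln(90) = 4.5; z_{0.31} = -0.4959, z_{0.94} = 1.555.
σ = (4.5 − 2.293)/(1.555 − (-0.4959)) = 1.076.
μ = 2.293 − (-0.4959)·1.076 = 2.826.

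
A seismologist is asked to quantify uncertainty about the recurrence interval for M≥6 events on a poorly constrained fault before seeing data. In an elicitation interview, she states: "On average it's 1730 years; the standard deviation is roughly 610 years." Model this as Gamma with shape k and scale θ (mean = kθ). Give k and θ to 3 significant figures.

For Gamma(k, scale θ): mean = kθ, variance = kθ², so CV = 1/√k.
CV = SD/mean = 610/1730 = 0.3526, hence k = 1/CV² = 8.04.
Then θ = mean/k = 1730/8.04 = 215.

k ≈ 8.04, θ ≈ 215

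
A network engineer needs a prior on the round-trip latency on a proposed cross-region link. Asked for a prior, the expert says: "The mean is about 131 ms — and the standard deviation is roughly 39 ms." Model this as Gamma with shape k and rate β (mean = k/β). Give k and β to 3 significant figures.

For Gamma(k, rate β): mean = k/β, variance = k/β², so CV = 1/√k.
CV = SD/mean = 39/131 = 0.2977, hence k = 1/CV² = 11.3.
Then β = k/mean = 11.3/131 = 0.0861.

k ≈ 11.3, β ≈ 0.0861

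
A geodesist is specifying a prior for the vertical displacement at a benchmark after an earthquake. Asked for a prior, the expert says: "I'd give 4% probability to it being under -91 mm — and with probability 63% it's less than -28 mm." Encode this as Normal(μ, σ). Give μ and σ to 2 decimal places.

μ = -38.04, σ = 30.25

The p-quantile of Normal(μ,σ) is μ + z_p·σ, with z_{0.04} = -1.751 and z_{0.63} = 0.3319.
Eliminate σ: μ = (z₂·x₁ − z₁·x₂)/(z₂ − z₁) = (0.3319·-91 − (-1.751)·-28)/2.083 = -38.04.
Then σ = (x₂ − x₁)/(z₂ − z₁) = (-28 − -91)/2.083 = 30.25.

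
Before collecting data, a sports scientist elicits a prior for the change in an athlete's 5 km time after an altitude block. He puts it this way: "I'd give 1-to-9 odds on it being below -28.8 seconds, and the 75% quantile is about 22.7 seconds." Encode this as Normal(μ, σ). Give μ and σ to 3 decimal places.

μ = 4.942, σ = 26.329

For Normal(μ,σ), the p-quantile is μ + z_p·σ. Here z_{0.1} = -1.282, z_{0.75} = 0.6745.
So -28.8 = μ − 1.282σ and 22.7 = μ + 0.6745σ.
Subtracting: σ = (22.7 − -28.8)/(0.6745 − (-1.282)) = 26.329.
Then μ = -28.8 − (-1.282)·26.329 = 4.942.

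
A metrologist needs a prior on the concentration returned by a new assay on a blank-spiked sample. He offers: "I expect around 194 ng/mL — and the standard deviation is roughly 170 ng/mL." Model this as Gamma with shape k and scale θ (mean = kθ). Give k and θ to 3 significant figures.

k ≈ 1.3, θ ≈ 149

For Gamma(k, scale θ): mean = kθ, variance = kθ², so CV = 1/√k.
CV = SD/mean = 170/194 = 0.8763, hence k = 1/CV² = 1.3.
Then θ = mean/k = 194/1.3 = 149.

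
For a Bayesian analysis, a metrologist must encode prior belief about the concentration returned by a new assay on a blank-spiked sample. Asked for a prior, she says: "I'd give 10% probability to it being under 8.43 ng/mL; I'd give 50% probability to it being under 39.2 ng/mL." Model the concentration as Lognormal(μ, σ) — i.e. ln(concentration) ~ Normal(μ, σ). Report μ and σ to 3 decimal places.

μ ≈ 3.669, σ ≈ 1.199

If T ~ Lognormal(μ,σ) then ln T ~ Normal(μ,σ), so the p-quantile of ln T is μ + z_p·σ.
ln(8.43) = 2.132 and ln(39.2) = 3.669; z_{0.1} = -1.282, z_{0.5} = 0.
σ = (3.669 − 2.132)/(0 − (-1.282)) = 1.199.
μ = 2.132 − (-1.282)·1.199 = 3.669.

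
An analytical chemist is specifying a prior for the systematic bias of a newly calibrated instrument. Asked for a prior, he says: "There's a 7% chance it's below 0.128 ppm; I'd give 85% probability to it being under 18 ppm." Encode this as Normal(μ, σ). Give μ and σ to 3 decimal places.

The p-quantile of Normal(μ,σ) is μ + z_p·σ, with z_{0.07} = -1.476 and z_{0.85} = 1.036.
Eliminate σ: μ = (z₂·x₁ − z₁·x₂)/(z₂ − z₁) = (1.036·0.128 − (-1.476)·18)/2.512 = 10.627.
Then σ = (x₂ − x₁)/(z₂ − z₁) = (18 − 0.128)/2.512 = 7.114.

μ = 10.627, σ = 7.114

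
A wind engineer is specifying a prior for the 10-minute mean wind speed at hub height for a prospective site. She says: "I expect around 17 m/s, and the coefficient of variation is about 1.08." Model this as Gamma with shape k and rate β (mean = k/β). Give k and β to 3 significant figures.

k ≈ 0.857, β ≈ 0.0504

For Gamma(k, rate β): mean = k/β, variance = k/β², so CV = 1/√k.
CV = 1.08, hence k = 1/CV² = 0.857.
Then β = k/mean = 0.857/17 = 0.0504.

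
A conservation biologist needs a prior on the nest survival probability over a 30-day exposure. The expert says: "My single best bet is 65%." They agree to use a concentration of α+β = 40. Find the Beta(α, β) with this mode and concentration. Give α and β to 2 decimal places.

For α,β > 1 the Beta mode is (α−1)/(α+β−2). With α+β = 40, the mode is (α−1)/38.
Set (α−1)/38 = 0.65 → α = 1 + 0.65·38 = 25.70.
β = 40 − α = 14.30.

α = 25.70, β = 14.30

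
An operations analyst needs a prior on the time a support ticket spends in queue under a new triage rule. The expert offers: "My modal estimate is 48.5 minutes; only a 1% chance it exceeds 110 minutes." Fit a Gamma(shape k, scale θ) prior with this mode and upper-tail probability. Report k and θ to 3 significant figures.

Gamma(k,θ) with k>1 has mode (k−1)θ, so θ = 48.5/(k−1).
Need P(X < 110) = 0.99 with θ tied to k this way. Start at k = 2, θ = 48.5: P(X<110) ≈ 0.662.
Too low — raise k to concentrate. Iterating converges to k ≈ 8.14.
Then θ = 48.5/(8.14−1) ≈ 6.79.

k ≈ 8.14, θ ≈ 6.79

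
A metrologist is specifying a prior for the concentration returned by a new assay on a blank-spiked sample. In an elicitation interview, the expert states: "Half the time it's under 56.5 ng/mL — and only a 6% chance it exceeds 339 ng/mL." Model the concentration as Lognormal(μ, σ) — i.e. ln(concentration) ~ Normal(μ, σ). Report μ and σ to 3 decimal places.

If T ~ Lognormal(μ,σ) then ln T ~ Normal(μ,σ), so the p-quantile of ln T is μ + z_p·σ.
ln(56.5) = 4.034 and ln(339) = 5.826; z_{0.5} = 0, z_{0.94} = 1.555.
σ = (5.826 − 4.034)/(1.555 − (0)) = 1.152.
μ = 4.034 − (0)·1.152 = 4.034.

μ ≈ 4.034, σ ≈ 1.152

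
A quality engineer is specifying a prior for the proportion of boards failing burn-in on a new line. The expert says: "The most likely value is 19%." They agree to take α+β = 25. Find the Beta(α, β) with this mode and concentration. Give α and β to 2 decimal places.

For α,β > 1 the Beta mode is (α−1)/(α+β−2). With α+β = 25, the mode is (α−1)/23.
Set (α−1)/23 = 0.19 → α = 1 + 0.19·23 = 5.37.
β = 25 − α = 19.63.

α = 5.37, β = 19.63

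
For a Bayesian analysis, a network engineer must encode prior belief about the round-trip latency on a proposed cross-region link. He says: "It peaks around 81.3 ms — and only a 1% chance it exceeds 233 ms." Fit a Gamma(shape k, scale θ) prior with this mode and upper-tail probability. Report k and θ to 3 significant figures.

Gamma(k,θ) with k>1 has mode (k−1)θ, so θ = 81.3/(k−1).
Need P(X < 233) = 0.99 with θ tied to k this way. Start at k = 2, θ = 81.3: P(X<233) ≈ 0.780.
Too low — raise k to concentrate. Iterating converges to k ≈ 5.11.
Then θ = 81.3/(5.11−1) ≈ 19.8.

k ≈ 5.11, θ ≈ 19.8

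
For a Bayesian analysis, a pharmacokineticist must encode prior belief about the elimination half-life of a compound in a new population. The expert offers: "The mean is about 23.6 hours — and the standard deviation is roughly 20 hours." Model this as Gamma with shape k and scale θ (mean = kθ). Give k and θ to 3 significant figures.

For Gamma(k, scale θ): mean = kθ, variance = kθ², so CV = 1/√k.
CV = SD/mean = 20/23.6 = 0.8475, hence k = 1/CV² = 1.39.
Then θ = mean/k = 23.6/1.39 = 16.9.

k ≈ 1.39, θ ≈ 16.9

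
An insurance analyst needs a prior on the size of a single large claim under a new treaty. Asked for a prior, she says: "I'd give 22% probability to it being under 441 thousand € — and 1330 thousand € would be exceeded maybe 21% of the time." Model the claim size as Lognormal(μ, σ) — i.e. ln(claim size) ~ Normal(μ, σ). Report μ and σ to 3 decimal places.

If T ~ Lognormal(μ,σ) then ln T ~ Normal(μ,σ), so the p-quantile of ln T is μ + z_p·σ.
ln(441) = 6.089 and ln(1330) = 7.193; z_{0.22} = -0.7722, z_{0.79} = 0.8064.
σ = (7.193 − 6.089)/(0.8064 − (-0.7722)) = 0.699.
μ = 6.089 − (-0.7722)·0.699 = 6.629.

μ ≈ 6.629, σ ≈ 0.699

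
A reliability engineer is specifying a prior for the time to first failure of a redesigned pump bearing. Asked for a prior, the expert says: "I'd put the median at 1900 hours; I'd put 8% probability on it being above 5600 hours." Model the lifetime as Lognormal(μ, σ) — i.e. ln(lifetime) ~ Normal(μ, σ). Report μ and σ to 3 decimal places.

μ ≈ 7.550, σ ≈ 0.769

If T ~ Lognormal(μ,σ) then ln T ~ Normal(μ,σ), so the p-quantile of ln T is μ + z_p·σ.
ln(1900) = 7.55 and ln(5600) = 8.631; z_{0.5} = 0, z_{0.92} = 1.405.
σ = (8.631 − 7.55)/(1.405 − (0)) = 0.769.
μ = 7.55 − (0)·0.769 = 7.550.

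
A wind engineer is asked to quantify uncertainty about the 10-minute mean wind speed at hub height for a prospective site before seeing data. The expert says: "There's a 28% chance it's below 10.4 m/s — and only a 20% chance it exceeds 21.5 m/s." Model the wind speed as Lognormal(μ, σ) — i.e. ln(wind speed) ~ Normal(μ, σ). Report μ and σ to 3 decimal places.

If T ~ Lognormal(μ,σ) then ln T ~ Normal(μ,σ), so the p-quantile of ln T is μ + z_p·σ.
ln(10.4) = 2.342 and ln(21.5) = 3.068; z_{0.28} = -0.5828, z_{0.8} = 0.8416.
σ = (3.068 − 2.342)/(0.8416 − (-0.5828)) = 0.510.
μ = 2.342 − (-0.5828)·0.510 = 2.639.

μ ≈ 2.639, σ ≈ 0.510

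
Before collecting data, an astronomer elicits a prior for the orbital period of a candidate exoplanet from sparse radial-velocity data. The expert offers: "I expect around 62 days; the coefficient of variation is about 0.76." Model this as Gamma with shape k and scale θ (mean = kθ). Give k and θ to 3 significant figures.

k ≈ 1.73, θ ≈ 35.8

For Gamma(k, scale θ): mean = kθ, variance = kθ², so CV = 1/√k.
CV = 0.76, hence k = 1/CV² = 1.73.
Then θ = mean/k = 62/1.73 = 35.8.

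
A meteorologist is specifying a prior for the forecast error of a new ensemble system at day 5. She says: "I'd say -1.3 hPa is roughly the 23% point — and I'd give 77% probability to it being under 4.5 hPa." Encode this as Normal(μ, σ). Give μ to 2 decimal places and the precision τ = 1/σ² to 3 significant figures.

For Normal(μ,σ), the p-quantile is μ + z_p·σ. Here z_{0.23} = -0.7388, z_{0.77} = 0.7388.
So -1.3 = μ − 0.7388σ and 4.5 = μ + 0.7388σ.
Subtracting: σ = (4.5 − -1.3)/(0.7388 − (-0.7388)) = 3.93.
Then μ = -1.3 − (-0.7388)·3.93 = 1.60.
Precision τ = 1/σ² = 1/3.925² = 0.0649.

μ = 1.60, τ = 0.0649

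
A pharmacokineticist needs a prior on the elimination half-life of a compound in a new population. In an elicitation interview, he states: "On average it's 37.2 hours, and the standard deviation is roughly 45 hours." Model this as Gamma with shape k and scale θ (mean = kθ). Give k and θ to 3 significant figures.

k ≈ 0.683, θ ≈ 54.4

For Gamma(k, scale θ): mean = kθ, variance = kθ², so CV = 1/√k.
CV = SD/mean = 45/37.2 = 1.21, hence k = 1/CV² = 0.683.
Then θ = mean/k = 37.2/0.683 = 54.4.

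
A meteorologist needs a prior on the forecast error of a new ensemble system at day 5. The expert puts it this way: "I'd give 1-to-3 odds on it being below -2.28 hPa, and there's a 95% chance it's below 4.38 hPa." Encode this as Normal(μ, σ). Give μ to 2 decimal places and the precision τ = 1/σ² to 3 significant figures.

The p-quantile of Normal(μ,σ) is μ + z_p·σ, with z_{0.25} = -0.6745 and z_{0.95} = 1.645.
Eliminate σ: μ = (z₂·x₁ − z₁·x₂)/(z₂ − z₁) = (1.645·-2.28 − (-0.6745)·4.38)/2.319 = -0.34.
Then σ = (x₂ − x₁)/(z₂ − z₁) = (4.38 − -2.28)/2.319 = 2.87.
Precision τ = 1/σ² = 1/2.872² = 0.121.

μ = -0.34, τ = 0.121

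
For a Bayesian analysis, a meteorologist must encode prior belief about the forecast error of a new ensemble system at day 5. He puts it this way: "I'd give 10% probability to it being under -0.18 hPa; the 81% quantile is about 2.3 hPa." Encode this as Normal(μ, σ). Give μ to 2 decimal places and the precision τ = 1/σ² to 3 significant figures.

The p-quantile of Normal(μ,σ) is μ + z_p·σ, with z_{0.1} = -1.282 and z_{0.81} = 0.8779.
Eliminate σ: μ = (z₂·x₁ − z₁·x₂)/(z₂ − z₁) = (0.8779·-0.18 − (-1.282)·2.3)/2.159 = 1.29.
Then σ = (x₂ − x₁)/(z₂ − z₁) = (2.3 − -0.18)/2.159 = 1.15.
Precision τ = 1/σ² = 1/1.148² = 0.758.

μ = 1.29, τ = 0.758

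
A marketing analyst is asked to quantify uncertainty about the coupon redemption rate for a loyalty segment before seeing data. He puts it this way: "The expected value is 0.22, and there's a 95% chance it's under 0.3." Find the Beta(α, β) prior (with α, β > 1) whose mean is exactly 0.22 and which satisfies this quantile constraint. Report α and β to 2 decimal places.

With mean 0.22 fixed, write α = 0.22s, β = 0.78s where s = α+β.
Need P(θ < 0.3) = 0.95 under Beta(0.22s, 0.78s). Normal approximation: (q−m)/√(m(1−m)/s) ≈ z_{0.95} = 1.64, so s ≈ 0.22·0.78·(1.64)²/(0.3−0.22)² = 72.5.
At s = 72.5: P(θ<0.3) ≈ 0.943. Adjusting to match 0.95 gives s ≈ 79.17.
So α = 0.22·79.17 ≈ 17.42, β = 0.78·79.17 ≈ 61.75.

α ≈ 17.42, β ≈ 61.75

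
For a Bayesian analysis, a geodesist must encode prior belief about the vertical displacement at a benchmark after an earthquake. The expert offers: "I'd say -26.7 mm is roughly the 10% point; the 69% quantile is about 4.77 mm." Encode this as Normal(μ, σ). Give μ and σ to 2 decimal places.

μ = -4.01, σ = 17.71

The p-quantile of Normal(μ,σ) is μ + z_p·σ, with z_{0.1} = -1.282 and z_{0.69} = 0.4959.
Eliminate σ: μ = (z₂·x₁ − z₁·x₂)/(z₂ − z₁) = (0.4959·-26.7 − (-1.282)·4.77)/1.777 = -4.01.
Then σ = (x₂ − x₁)/(z₂ − z₁) = (4.77 − -26.7)/1.777 = 17.71.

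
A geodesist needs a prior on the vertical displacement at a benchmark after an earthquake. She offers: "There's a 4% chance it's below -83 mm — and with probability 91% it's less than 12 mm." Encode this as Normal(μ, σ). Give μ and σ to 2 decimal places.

The p-quantile of Normal(μ,σ) is μ + z_p·σ, with z_{0.04} = -1.751 and z_{0.91} = 1.341.
Eliminate σ: μ = (z₂·x₁ − z₁·x₂)/(z₂ − z₁) = (1.341·-83 − (-1.751)·12)/3.091 = -29.20.
Then σ = (x₂ − x₁)/(z₂ − z₁) = (12 − -83)/3.091 = 30.73.

μ = -29.20, σ = 30.73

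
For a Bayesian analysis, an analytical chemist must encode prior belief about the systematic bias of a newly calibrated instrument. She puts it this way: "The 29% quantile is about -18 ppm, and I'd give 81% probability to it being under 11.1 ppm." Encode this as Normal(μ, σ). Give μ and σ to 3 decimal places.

For Normal(μ,σ), the p-quantile is μ + z_p·σ. Here z_{0.29} = -0.5534, z_{0.81} = 0.8779.
So -18 = μ − 0.5534σ and 11.1 = μ + 0.8779σ.
Subtracting: σ = (11.1 − -18)/(0.8779 − (-0.5534)) = 20.331.
Then μ = -18 − (-0.5534)·20.331 = -6.749.

μ = -6.749, σ = 20.331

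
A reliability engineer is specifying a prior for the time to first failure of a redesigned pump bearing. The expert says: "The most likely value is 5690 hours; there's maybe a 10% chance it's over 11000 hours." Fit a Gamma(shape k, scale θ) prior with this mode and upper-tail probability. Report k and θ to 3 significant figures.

Gamma(k,θ) with k>1 has mode (k−1)θ, so θ = 5690/(k−1).
Need P(X < 11000) = 0.9 with θ tied to k this way. Start at k = 2, θ = 5690: P(X<11000) ≈ 0.576.
Too low — raise k to concentrate. Iterating converges to k ≈ 5.4.
Then θ = 5690/(5.4−1) ≈ 1290.

k ≈ 5.4, θ ≈ 1290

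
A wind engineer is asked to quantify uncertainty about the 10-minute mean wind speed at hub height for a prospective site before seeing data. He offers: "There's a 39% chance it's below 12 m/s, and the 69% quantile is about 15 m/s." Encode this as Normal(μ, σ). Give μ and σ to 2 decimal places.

μ = 13.08, σ = 3.87

The p-quantile of Normal(μ,σ) is μ + z_p·σ, with z_{0.39} = -0.2793 and z_{0.69} = 0.4959.
Eliminate σ: μ = (z₂·x₁ − z₁·x₂)/(z₂ − z₁) = (0.4959·12 − (-0.2793)·15)/0.7752 = 13.08.
Then σ = (x₂ − x₁)/(z₂ − z₁) = (15 − 12)/0.7752 = 3.87.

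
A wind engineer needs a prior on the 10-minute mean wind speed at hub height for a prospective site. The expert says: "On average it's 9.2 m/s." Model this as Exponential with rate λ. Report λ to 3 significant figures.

Exponential mean = 1/λ, so λ = 1/9.2 = 0.109.

λ ≈ 0.109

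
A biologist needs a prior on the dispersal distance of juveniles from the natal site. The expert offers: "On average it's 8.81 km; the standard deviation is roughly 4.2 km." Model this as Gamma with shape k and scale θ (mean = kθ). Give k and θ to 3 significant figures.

k ≈ 4.4, θ ≈ 2

For Gamma(k, scale θ): mean = kθ, variance = kθ², so CV = 1/√k.
CV = SD/mean = 4.2/8.81 = 0.4767, hence k = 1/CV² = 4.4.
Then θ = mean/k = 8.81/4.4 = 2.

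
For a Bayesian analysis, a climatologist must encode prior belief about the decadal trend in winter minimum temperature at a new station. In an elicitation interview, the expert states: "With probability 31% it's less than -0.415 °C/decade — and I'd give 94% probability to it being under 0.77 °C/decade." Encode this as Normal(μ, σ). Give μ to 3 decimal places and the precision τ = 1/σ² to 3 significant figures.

The p-quantile of Normal(μ,σ) is μ + z_p·σ, with z_{0.31} = -0.4959 and z_{0.94} = 1.555.
Eliminate σ: μ = (z₂·x₁ − z₁·x₂)/(z₂ − z₁) = (1.555·-0.415 − (-0.4959)·0.77)/2.051 = -0.128.
Then σ = (x₂ − x₁)/(z₂ − z₁) = (0.77 − -0.415)/2.051 = 0.578.
Precision τ = 1/σ² = 1/0.5779² = 2.99.

μ = -0.128, τ = 2.99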